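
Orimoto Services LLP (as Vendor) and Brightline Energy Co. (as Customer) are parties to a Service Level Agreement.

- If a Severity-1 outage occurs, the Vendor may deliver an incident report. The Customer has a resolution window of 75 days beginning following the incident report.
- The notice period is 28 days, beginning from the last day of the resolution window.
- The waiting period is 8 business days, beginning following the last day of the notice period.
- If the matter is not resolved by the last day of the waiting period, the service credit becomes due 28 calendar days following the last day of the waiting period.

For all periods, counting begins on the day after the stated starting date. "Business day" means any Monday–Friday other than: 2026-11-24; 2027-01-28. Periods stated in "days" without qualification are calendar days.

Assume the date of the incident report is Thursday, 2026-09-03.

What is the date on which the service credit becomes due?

The last day of the resolution window: 75 calendar days after 2026-09-03 is 2026-11-17.
The last day of the notice period: 2026-11-17 + 28 days = 2026-12-15.
The last day of the waiting period: counting 8 business days from Tuesday, 2026-12-15 (Dec 16, Dec 17, Dec 18, Dec 21, Dec 22, Dec 23, Dec 24, Dec 25, skipping weekends) reaches Friday, 2026-12-25.
The date on which the service credit becomes due: 2026-12-25 + 28 days = 2027-01-22.

2027-01-22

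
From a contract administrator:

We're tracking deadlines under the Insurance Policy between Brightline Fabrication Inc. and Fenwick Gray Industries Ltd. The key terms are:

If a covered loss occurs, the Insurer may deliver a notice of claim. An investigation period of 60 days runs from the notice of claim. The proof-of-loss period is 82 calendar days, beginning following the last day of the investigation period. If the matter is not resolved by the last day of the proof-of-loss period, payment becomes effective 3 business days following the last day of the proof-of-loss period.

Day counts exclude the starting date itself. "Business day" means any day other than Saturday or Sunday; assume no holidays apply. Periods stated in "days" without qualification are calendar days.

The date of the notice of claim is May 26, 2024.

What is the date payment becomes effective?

The last day of the investigation period: May 26, 2024 + 60 days = Jul 25, 2024.
The last day of the proof-of-loss period: 82 calendar days after Jul 25, 2024 is Oct 15, 2024.
The date payment becomes effective: 3 business days after Tuesday, Oct 15, 2024, skipping weekends — Oct 16, Oct 17, Oct 18 — lands on Friday, Oct 18, 2024.

Oct 18, 2024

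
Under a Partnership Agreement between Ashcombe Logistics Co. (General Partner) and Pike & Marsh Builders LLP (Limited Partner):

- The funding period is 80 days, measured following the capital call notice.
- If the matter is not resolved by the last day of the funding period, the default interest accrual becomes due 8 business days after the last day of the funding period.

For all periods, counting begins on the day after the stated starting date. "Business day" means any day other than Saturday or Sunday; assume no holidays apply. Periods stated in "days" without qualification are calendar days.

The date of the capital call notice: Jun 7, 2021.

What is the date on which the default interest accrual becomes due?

The last day of the funding period: Jun 7, 2021 + 80 days = Aug 26, 2021.
From Thursday, Aug 26, 2021, 8 business days (Aug 27, Aug 30, Aug 31, Sep 1, Sep 2, Sep 3, Sep 6, Sep 7, skipping weekends) brings us to Tuesday, Sep 7, 2021, which is the date on which the default interest accrual becomes due.

Sep 7, 2021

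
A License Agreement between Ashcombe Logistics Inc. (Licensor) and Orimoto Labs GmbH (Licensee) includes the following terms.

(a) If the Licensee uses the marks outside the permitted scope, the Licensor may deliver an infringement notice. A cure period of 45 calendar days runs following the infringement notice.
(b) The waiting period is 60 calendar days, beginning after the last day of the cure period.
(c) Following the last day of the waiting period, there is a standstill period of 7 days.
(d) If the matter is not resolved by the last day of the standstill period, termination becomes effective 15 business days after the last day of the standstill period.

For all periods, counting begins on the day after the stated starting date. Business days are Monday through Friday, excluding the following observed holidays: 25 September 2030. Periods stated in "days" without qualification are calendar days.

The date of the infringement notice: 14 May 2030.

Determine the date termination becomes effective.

24 September 2030

The last day of the cure period: 14 May 2030 + 45 days = 28 June 2030.
The last day of the waiting period: 28 June 2030 + 60 days = 27 August 2030.
The last day of the standstill period: 27 August 2030 + 7 days = 3 September 2030.
From Tuesday, 3 September 2030, 15 business days (Sep 4, Sep 5, Sep 6, Sep 9, …, Sep 20, Sep 23, Sep 24, skipping weekends) brings us to Tuesday, 24 September 2030, which is the date termination becomes effective.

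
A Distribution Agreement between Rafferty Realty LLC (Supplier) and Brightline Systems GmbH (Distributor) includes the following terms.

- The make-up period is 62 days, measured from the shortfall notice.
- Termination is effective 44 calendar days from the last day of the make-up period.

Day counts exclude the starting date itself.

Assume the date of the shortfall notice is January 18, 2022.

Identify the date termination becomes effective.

The last day of the make-up period: 62 calendar days after January 18, 2022 is March 21, 2022.
Adding 44 calendar days to March 21, 2022 gives May 4, 2022, which is the date termination becomes effective.

May 4, 2022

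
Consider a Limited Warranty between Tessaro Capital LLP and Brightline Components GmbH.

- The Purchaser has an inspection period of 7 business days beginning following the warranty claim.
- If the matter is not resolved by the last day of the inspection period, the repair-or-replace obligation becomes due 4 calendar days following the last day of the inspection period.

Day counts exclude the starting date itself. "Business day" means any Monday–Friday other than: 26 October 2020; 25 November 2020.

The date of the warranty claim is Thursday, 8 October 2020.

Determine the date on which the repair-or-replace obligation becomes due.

The last day of the inspection period: 7 business days after Thursday, 8 October 2020, skipping weekends — Oct 9, Oct 12, Oct 13, Oct 14, Oct 15, Oct 16, Oct 19 — lands on Monday, 19 October 2020.
Adding 4 calendar days to 19 October 2020 gives 23 October 2020, which is the date on which the repair-or-replace obligation becomes due.

23 October 2020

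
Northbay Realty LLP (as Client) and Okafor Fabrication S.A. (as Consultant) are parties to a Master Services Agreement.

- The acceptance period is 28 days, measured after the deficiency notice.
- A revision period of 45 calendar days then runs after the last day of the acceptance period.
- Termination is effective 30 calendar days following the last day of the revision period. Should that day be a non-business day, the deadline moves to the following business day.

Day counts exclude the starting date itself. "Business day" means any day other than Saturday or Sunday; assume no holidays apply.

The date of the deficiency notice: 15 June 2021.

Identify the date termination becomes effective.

27 September 2021

Adding 28 calendar days to 15 June 2021 gives 13 July 2021, which is the last day of the acceptance period.
The last day of the revision period: 45 calendar days after 13 July 2021 is 27 August 2021.
The date termination becomes effective: 27 August 2021 + 30 days = 26 September 2021. That falls on a Sunday, so it rolls to the next business day, Monday, 27 September 2021.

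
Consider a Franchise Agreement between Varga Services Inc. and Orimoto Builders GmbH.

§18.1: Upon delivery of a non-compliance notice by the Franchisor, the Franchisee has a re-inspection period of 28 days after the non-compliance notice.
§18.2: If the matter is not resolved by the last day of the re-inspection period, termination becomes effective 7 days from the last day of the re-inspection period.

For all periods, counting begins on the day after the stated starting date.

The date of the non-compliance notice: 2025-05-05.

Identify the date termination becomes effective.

2025-06-09

Adding 28 calendar days to 2025-05-05 gives 2025-06-02, which is the last day of the re-inspection period.
The date termination becomes effective: 7 calendar days after 2025-06-02 is 2025-06-09.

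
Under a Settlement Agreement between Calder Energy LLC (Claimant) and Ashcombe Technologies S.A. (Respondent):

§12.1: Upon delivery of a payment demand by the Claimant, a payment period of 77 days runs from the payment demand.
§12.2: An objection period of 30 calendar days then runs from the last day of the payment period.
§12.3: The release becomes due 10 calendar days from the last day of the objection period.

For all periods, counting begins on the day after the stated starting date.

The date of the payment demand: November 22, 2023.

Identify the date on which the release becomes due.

The last day of the payment period: 77 calendar days after November 22, 2023 is February 7, 2024.
The last day of the objection period: 30 calendar days after February 7, 2024 is March 8, 2024.
Adding 10 calendar days to March 8, 2024 gives March 18, 2024, which is the date on which the release becomes due.

March 18, 2024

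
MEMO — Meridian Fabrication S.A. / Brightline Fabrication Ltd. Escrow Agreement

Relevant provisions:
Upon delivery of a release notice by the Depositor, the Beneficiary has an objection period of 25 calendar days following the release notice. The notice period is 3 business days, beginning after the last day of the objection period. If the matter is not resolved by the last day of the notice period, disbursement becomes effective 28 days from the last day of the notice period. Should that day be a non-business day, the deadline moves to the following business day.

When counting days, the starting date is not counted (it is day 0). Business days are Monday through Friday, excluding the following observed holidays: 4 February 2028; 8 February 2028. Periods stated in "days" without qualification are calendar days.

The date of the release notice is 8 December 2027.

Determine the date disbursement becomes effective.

2 February 2028

Adding 25 calendar days to 8 December 2027 gives 2 January 2028, which is the last day of the objection period.
The last day of the notice period: counting 3 business days from Sunday, 2 January 2028 (Jan 3, Jan 4, Jan 5, skipping weekends) reaches Wednesday, 5 January 2028.
The date disbursement becomes effective: 5 January 2028 + 28 days = 2 February 2028. 2 February 2028 is a Wednesday and is not a listed holiday, so no roll-forward applies.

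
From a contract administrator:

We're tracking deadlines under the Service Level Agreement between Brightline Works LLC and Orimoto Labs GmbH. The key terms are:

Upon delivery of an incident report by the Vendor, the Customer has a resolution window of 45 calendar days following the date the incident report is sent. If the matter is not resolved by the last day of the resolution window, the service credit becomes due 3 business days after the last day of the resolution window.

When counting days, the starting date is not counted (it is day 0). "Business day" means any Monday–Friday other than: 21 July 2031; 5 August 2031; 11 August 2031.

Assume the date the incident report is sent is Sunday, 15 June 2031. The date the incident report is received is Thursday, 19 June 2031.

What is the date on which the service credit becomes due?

The last day of the resolution window: 45 calendar days after 15 June 2031 is 30 July 2031.
The date on which the service credit becomes due: 3 business days after Wednesday, 30 July 2031, skipping weekends — Jul 31, Aug 1, Aug 4 — lands on Monday, 4 August 2031.

4 August 2031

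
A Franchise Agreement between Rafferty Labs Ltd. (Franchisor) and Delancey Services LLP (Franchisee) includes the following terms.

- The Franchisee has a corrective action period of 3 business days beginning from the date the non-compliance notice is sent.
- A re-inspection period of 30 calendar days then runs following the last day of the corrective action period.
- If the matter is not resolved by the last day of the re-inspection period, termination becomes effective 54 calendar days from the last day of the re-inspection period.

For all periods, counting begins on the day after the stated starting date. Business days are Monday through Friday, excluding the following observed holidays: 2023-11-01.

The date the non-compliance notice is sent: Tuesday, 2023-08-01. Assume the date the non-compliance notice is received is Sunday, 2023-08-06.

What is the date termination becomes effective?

The last day of the corrective action period: counting 3 business days from Tuesday, 2023-08-01 (Aug 2, Aug 3, Aug 4, skipping weekends) reaches Friday, 2023-08-04.
Adding 30 calendar days to 2023-08-04 gives 2023-09-03, which is the last day of the re-inspection period.
The date termination becomes effective: 54 calendar days after 2023-09-03 is 2023-10-27.

2023-10-27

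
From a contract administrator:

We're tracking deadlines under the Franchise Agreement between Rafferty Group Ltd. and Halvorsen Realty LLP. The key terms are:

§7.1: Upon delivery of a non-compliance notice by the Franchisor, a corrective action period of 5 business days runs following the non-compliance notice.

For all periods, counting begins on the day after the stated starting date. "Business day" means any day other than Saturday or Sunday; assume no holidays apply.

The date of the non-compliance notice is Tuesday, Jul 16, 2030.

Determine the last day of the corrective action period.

Jul 23, 2030

From Tuesday, Jul 16, 2030, 5 business days (Jul 17, Jul 18, Jul 19, Jul 22, Jul 23, skipping weekends) brings us to Tuesday, Jul 23, 2030, which is the last day of the corrective action period.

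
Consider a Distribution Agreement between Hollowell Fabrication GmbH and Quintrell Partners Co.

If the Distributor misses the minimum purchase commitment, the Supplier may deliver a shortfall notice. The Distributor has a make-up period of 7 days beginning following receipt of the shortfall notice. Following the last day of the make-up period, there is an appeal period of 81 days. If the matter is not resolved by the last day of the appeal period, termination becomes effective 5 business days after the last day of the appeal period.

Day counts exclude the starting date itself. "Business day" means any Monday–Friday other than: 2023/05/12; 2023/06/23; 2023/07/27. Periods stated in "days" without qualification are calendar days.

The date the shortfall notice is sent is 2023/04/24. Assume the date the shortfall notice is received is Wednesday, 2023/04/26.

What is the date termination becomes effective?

2023/07/31

The last day of the make-up period: 7 calendar days after 2023/04/26 is 2023/05/03.
The last day of the appeal period: 2023/05/03 + 81 days = 2023/07/23.
The date termination becomes effective: 5 business days after Sunday, 2023/07/23, skipping weekends and the listed holiday on Jul 27 — Jul 24, Jul 25, Jul 26, Jul 28, Jul 31 — lands on Monday, 2023/07/31.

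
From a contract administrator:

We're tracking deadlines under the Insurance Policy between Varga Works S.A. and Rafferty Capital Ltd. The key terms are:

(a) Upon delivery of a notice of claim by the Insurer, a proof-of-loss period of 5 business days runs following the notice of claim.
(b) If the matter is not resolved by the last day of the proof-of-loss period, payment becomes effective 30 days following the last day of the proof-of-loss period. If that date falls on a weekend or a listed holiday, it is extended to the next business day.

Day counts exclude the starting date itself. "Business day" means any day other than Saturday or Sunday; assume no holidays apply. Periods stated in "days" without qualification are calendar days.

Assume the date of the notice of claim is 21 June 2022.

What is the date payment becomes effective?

From Tuesday, 21 June 2022, 5 business days (Jun 22, Jun 23, Jun 24, Jun 27, Jun 28, skipping weekends) brings us to Tuesday, 28 June 2022, which is the last day of the proof-of-loss period.
The date payment becomes effective: 30 calendar days after 28 June 2022 is 28 July 2022. 28 July 2022 is a Thursday, so no roll-forward applies.

28 July 2022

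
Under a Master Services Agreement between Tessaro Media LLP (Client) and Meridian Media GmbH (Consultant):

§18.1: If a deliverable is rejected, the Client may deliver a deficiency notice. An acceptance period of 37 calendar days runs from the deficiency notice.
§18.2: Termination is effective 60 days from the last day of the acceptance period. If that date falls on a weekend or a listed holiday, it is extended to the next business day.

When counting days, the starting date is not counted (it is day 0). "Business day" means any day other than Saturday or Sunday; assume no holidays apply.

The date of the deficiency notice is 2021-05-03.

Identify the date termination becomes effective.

2021-08-09

The last day of the acceptance period: 2021-05-03 + 37 days = 2021-06-09.
The date termination becomes effective: 2021-06-09 + 60 days = 2021-08-08. That falls on a Sunday, so it rolls to the next business day, Monday, 2021-08-09.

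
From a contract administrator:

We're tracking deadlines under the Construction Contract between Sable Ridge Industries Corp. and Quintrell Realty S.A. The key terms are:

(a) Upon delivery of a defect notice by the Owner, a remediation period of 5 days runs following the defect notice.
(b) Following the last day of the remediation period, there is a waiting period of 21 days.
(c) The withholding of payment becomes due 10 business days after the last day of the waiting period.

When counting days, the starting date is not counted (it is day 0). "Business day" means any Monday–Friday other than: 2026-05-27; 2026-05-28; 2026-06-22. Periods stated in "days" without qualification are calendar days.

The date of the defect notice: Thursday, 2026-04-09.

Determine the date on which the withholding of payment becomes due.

2026-05-19

The last day of the remediation period: 2026-04-09 + 5 days = 2026-04-14.
Adding 21 calendar days to 2026-04-14 gives 2026-05-05, which is the last day of the waiting period.
From Tuesday, 2026-05-05, 10 business days (May 6, May 7, May 8, May 11, May 12, May 13, May 14, May 15, May 18, May 19, skipping weekends) brings us to Tuesday, 2026-05-19, which is the date on which the withholding of payment becomes due.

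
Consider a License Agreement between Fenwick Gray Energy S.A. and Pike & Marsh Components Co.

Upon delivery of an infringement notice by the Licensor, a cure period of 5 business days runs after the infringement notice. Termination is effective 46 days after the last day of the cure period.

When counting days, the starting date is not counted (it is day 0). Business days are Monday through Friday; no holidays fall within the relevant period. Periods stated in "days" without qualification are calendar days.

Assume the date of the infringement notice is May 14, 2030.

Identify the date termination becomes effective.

From Tuesday, May 14, 2030, 5 business days (May 15, May 16, May 17, May 20, May 21, skipping weekends) brings us to Tuesday, May 21, 2030, which is the last day of the cure period.
The date termination becomes effective: May 21, 2030 + 46 days = July 6, 2030.

July 6, 2030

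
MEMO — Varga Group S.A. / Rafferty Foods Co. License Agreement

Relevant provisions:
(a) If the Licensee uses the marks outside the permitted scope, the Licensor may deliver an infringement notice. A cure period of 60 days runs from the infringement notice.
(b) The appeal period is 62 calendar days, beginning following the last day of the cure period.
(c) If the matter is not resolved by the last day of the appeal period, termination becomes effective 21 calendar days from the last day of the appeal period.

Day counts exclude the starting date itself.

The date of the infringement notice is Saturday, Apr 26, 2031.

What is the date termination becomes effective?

Sep 16, 2031

The last day of the cure period: 60 calendar days after Apr 26, 2031 is Jun 25, 2031.
The last day of the appeal period: Jun 25, 2031 + 62 days = Aug 26, 2031.
The date termination becomes effective: 21 calendar days after Aug 26, 2031 is Sep 16, 2031.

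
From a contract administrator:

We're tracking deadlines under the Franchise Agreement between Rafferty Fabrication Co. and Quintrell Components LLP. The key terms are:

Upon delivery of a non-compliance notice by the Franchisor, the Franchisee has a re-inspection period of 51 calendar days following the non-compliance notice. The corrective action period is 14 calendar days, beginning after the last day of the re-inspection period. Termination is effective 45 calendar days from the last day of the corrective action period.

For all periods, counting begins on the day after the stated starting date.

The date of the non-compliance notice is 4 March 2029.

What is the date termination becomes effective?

The last day of the re-inspection period: 4 March 2029 + 51 days = 24 April 2029.
The last day of the corrective action period: 14 calendar days after 24 April 2029 is 8 May 2029.
The date termination becomes effective: 8 May 2029 + 45 days = 22 June 2029.

22 June 2029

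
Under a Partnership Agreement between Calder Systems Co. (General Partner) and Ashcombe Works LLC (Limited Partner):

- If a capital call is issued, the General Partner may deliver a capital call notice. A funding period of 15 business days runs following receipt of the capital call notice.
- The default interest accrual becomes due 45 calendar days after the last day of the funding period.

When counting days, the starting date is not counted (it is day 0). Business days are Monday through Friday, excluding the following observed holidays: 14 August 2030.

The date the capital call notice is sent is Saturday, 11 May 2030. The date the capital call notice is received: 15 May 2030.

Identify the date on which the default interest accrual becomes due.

20 July 2030

The last day of the funding period: counting 15 business days from Wednesday, 15 May 2030 (May 16, May 17, May 20, May 21, …, Jun 3, Jun 4, Jun 5, skipping weekends) reaches Wednesday, 5 June 2030.
Adding 45 calendar days to 5 June 2030 gives 20 July 2030, which is the date on which the default interest accrual becomes due.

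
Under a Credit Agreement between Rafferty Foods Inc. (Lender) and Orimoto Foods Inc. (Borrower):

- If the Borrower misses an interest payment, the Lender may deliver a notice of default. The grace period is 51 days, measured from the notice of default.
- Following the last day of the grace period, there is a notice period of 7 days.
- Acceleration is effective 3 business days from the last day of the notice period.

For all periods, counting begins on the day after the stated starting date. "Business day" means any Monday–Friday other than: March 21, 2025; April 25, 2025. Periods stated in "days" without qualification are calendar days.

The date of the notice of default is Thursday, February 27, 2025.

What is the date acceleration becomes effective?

April 30, 2025

The last day of the grace period: 51 calendar days after February 27, 2025 is April 19, 2025.
Adding 7 calendar days to April 19, 2025 gives April 26, 2025, which is the last day of the notice period.
From Saturday, April 26, 2025, 3 business days (Apr 28, Apr 29, Apr 30, skipping weekends) brings us to Wednesday, April 30, 2025, which is the date acceleration becomes effective.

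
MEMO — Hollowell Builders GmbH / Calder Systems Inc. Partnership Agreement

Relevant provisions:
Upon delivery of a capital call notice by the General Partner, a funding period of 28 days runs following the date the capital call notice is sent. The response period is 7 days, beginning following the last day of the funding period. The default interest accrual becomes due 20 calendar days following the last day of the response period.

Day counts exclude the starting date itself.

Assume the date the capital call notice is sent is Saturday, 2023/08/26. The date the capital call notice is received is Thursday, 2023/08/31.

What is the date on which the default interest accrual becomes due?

2023/10/20

Adding 28 calendar days to 2023/08/26 gives 2023/09/23, which is the last day of the funding period.
The last day of the response period: 7 calendar days after 2023/09/23 is 2023/09/30.
The date on which the default interest accrual becomes due: 2023/09/30 + 20 days = 2023/10/20.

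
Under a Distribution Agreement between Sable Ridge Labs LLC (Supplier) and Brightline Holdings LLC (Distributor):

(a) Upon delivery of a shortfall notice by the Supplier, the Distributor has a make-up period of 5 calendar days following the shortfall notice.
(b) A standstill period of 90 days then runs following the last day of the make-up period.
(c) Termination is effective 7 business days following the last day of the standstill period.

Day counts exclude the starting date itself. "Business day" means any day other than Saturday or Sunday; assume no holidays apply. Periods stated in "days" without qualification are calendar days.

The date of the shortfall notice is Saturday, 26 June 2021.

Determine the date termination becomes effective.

Adding 5 calendar days to 26 June 2021 gives 1 July 2021, which is the last day of the make-up period.
Adding 90 calendar days to 1 July 2021 gives 29 September 2021, which is the last day of the standstill period.
The date termination becomes effective: counting 7 business days from Wednesday, 29 September 2021 (Sep 30, Oct 1, Oct 4, Oct 5, Oct 6, Oct 7, Oct 8, skipping weekends) reaches Friday, 8 October 2021.

8 October 2021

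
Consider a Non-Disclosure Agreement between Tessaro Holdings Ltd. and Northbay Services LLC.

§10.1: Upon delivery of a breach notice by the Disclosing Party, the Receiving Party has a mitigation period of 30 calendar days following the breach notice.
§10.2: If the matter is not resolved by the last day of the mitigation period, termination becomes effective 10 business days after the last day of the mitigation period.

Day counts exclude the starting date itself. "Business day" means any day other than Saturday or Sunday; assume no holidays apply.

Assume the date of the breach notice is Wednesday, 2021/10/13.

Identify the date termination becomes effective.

Adding 30 calendar days to 2021/10/13 gives 2021/11/12, which is the last day of the mitigation period.
The date termination becomes effective: counting 10 business days from Friday, 2021/11/12 (Nov 15, Nov 16, Nov 17, Nov 18, Nov 19, Nov 22, Nov 23, Nov 24, Nov 25, Nov 26, skipping weekends) reaches Friday, 2021/11/26.

2021/11/26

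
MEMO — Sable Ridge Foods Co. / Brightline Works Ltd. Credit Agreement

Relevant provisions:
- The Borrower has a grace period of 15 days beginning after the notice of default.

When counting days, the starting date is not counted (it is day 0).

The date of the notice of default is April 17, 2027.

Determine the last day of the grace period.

The last day of the grace period: April 17, 2027 + 15 days = May 2, 2027.

May 2, 2027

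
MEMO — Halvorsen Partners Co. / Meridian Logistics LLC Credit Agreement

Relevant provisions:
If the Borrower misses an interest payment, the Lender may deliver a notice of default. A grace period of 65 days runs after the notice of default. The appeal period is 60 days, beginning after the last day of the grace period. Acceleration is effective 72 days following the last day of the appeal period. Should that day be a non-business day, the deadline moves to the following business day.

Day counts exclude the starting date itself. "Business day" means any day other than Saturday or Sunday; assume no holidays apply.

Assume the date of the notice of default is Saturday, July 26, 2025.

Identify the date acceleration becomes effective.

Adding 65 calendar days to July 26, 2025 gives September 29, 2025, which is the last day of the grace period.
The last day of the appeal period: 60 calendar days after September 29, 2025 is November 28, 2025.
The date acceleration becomes effective: 72 calendar days after November 28, 2025 is February 8, 2026. That falls on a Sunday, so it rolls to the next business day, Monday, February 9, 2026.

February 9, 2026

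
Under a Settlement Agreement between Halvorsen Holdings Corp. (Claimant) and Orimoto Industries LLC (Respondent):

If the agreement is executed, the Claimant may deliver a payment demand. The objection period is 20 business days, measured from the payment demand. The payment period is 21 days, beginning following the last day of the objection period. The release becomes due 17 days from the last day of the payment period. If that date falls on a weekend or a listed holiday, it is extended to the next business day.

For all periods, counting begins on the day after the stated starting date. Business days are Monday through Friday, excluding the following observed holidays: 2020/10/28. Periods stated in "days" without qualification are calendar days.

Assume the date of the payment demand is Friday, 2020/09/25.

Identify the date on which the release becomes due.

The last day of the objection period: 20 business days after Friday, 2020/09/25, skipping weekends — Sep 28, Sep 29, Sep 30, Oct 1, …, Oct 21, Oct 22, Oct 23 — lands on Friday, 2020/10/23.
Adding 21 calendar days to 2020/10/23 gives 2020/11/13, which is the last day of the payment period.
The date on which the release becomes due: 2020/11/13 + 17 days = 2020/11/30. 2020/11/30 is a Monday and is not a listed holiday, so no roll-forward applies.

2020/11/30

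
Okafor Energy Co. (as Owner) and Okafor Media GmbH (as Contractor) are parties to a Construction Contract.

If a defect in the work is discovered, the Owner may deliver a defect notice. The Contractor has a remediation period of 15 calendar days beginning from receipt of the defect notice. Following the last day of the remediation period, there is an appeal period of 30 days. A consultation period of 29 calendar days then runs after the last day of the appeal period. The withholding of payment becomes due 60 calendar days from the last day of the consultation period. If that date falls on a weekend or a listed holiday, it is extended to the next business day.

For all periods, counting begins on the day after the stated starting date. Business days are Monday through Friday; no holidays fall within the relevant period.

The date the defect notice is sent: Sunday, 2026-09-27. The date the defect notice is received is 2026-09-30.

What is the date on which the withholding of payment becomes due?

The last day of the remediation period: 15 calendar days after 2026-09-30 is 2026-10-15.
Adding 30 calendar days to 2026-10-15 gives 2026-11-14, which is the last day of the appeal period.
Adding 29 calendar days to 2026-11-14 gives 2026-12-13, which is the last day of the consultation period.
The date on which the withholding of payment becomes due: 60 calendar days after 2026-12-13 is 2027-02-11. 2027-02-11 is a Thursday, so no roll-forward applies.

2027-02-11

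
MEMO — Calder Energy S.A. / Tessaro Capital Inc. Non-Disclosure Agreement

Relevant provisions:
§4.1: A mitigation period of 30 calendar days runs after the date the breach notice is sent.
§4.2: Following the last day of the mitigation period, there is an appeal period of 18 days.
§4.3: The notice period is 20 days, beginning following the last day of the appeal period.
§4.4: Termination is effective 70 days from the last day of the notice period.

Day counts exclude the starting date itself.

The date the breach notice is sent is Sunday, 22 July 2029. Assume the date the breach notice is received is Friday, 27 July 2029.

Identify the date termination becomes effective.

7 December 2029

Adding 30 calendar days to 22 July 2029 gives 21 August 2029, which is the last day of the mitigation period.
The last day of the appeal period: 21 August 2029 + 18 days = 8 September 2029.
Adding 20 calendar days to 8 September 2029 gives 28 September 2029, which is the last day of the notice period.
The date termination becomes effective: 70 calendar days after 28 September 2029 is 7 December 2029.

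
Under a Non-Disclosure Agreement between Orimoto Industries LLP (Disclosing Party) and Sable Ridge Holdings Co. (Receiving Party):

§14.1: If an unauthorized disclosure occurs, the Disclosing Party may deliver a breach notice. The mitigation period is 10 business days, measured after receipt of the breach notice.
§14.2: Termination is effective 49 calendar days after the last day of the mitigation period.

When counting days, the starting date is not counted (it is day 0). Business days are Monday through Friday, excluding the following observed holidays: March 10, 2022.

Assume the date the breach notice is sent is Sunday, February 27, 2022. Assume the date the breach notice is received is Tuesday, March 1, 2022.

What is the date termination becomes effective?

May 4, 2022

From Tuesday, March 1, 2022, 10 business days (Mar 2, Mar 3, Mar 4, Mar 7, Mar 8, Mar 9, Mar 11, Mar 14, Mar 15, Mar 16, skipping weekends and the listed holiday on Mar 10) brings us to Wednesday, March 16, 2022, which is the last day of the mitigation period.
Adding 49 calendar days to March 16, 2022 gives May 4, 2022, which is the date termination becomes effective.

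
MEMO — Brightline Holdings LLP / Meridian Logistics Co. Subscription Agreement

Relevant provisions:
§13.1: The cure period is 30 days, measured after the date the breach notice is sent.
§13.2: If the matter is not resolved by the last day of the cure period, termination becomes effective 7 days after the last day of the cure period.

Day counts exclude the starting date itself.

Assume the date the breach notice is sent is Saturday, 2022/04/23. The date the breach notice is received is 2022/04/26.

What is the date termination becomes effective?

2022/05/30

The last day of the cure period: 30 calendar days after 2022/04/23 is 2022/05/23.
Adding 7 calendar days to 2022/05/23 gives 2022/05/30, which is the date termination becomes effective.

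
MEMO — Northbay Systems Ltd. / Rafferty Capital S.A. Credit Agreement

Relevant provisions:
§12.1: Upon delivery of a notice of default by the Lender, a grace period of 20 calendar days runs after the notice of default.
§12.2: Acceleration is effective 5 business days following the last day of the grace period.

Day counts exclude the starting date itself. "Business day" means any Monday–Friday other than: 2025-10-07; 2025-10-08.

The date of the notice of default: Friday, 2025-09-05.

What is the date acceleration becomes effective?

2025-10-02

The last day of the grace period: 2025-09-05 + 20 days = 2025-09-25.
From Thursday, 2025-09-25, 5 business days (Sep 26, Sep 29, Sep 30, Oct 1, Oct 2, skipping weekends) brings us to Thursday, 2025-10-02, which is the date acceleration becomes effective.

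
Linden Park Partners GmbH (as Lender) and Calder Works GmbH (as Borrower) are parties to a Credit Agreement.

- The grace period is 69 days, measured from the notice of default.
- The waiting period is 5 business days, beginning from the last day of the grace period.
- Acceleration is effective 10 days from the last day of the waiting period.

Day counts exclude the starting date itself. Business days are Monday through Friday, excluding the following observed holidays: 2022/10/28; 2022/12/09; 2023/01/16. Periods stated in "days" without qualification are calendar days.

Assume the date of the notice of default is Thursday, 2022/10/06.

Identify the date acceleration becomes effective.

The last day of the grace period: 69 calendar days after 2022/10/06 is 2022/12/14.
The last day of the waiting period: 5 business days after Wednesday, 2022/12/14, skipping weekends — Dec 15, Dec 16, Dec 19, Dec 20, Dec 21 — lands on Wednesday, 2022/12/21.
The date acceleration becomes effective: 10 calendar days after 2022/12/21 is 2022/12/31.

2022/12/31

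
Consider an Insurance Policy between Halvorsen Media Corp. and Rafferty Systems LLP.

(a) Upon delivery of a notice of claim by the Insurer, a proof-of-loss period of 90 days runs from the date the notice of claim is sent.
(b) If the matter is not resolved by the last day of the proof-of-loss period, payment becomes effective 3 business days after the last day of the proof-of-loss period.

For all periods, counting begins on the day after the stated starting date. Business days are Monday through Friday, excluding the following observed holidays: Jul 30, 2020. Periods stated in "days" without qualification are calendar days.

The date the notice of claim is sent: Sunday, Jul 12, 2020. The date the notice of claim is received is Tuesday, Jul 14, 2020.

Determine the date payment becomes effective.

Oct 14, 2020

Adding 90 calendar days to Jul 12, 2020 gives Oct 10, 2020, which is the last day of the proof-of-loss period.
The date payment becomes effective: 3 business days after Saturday, Oct 10, 2020, skipping weekends — Oct 12, Oct 13, Oct 14 — lands on Wednesday, Oct 14, 2020.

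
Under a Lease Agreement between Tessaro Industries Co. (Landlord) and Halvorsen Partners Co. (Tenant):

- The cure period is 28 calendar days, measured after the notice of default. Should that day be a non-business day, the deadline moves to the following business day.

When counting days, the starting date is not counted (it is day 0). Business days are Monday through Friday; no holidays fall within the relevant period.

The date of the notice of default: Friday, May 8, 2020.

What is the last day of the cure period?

Adding 28 calendar days to May 8, 2020 gives June 5, 2020, which is the last day of the cure period. June 5, 2020 is a Friday, so no roll-forward applies.

June 5, 2020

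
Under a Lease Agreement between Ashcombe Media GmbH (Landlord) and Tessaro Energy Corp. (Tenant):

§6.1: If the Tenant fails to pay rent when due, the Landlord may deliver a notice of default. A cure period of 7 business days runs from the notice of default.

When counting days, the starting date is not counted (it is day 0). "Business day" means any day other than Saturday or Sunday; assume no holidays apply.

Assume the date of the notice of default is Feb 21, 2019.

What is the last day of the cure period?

From Thursday, Feb 21, 2019, 7 business days (Feb 22, Feb 25, Feb 26, Feb 27, Feb 28, Mar 1, Mar 4, skipping weekends) brings us to Monday, Mar 4, 2019, which is the last day of the cure period.

Mar 4, 2019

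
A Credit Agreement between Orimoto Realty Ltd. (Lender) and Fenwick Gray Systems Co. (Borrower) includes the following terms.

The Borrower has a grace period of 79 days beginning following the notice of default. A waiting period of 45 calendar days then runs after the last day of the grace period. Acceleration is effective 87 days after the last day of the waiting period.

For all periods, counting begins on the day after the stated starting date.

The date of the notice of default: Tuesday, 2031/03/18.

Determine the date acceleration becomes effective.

2031/10/15

Adding 79 calendar days to 2031/03/18 gives 2031/06/05, which is the last day of the grace period.
Adding 45 calendar days to 2031/06/05 gives 2031/07/20, which is the last day of the waiting period.
The date acceleration becomes effective: 2031/07/20 + 87 days = 2031/10/15.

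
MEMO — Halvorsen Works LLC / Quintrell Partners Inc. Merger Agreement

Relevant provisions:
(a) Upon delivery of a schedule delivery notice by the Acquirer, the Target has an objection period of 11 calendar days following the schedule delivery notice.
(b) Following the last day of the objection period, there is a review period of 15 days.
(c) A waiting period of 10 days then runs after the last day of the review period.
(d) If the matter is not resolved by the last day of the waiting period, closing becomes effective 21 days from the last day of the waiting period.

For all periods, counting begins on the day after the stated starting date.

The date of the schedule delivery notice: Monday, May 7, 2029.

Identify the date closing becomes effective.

Jul 3, 2029

Adding 11 calendar days to May 7, 2029 gives May 18, 2029, which is the last day of the objection period.
Adding 15 calendar days to May 18, 2029 gives Jun 2, 2029, which is the last day of the review period.
The last day of the waiting period: 10 calendar days after Jun 2, 2029 is Jun 12, 2029.
The date closing becomes effective: 21 calendar days after Jun 12, 2029 is Jul 3, 2029.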